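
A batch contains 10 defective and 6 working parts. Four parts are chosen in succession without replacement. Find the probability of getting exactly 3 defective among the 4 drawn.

One ordering (defective drawn first) has probability 10/16 × 9/15 × 8/14 × 6/13 = 4320/43680 = 9/91.
There are C(4,3) = 4 such orderings, each equally likely, so P = 4 × 9/91 = 36/91.

36/91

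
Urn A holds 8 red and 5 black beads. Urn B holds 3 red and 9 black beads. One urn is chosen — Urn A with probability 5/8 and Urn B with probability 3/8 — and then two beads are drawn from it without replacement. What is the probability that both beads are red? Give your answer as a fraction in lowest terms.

From Urn A: P(both red) = (8/13)(7/12) = 14/39.
From Urn B: P(both red) = (3/12)(2/11) = 1/22.
Total probability = (5/8)(14/39) + (3/8)(1/22) = 1657/6864.

1657/6864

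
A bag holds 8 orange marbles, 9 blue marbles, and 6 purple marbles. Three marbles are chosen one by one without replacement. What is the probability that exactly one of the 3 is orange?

120/253

One ordering (orange drawn first) has probability 8/23 × 15/22 × 14/21 = 1680/10626 = 40/253.
There are C(3,1) = 3 such orderings, each equally likely, so P = 3 × 40/253 = 120/253.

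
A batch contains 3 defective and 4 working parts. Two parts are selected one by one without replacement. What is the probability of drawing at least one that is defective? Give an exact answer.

5/7

P(no defective) = 4/7 × 3/6 = 12/42 = 2/7.
P(at least one) = 1 − 2/7 = 5/7.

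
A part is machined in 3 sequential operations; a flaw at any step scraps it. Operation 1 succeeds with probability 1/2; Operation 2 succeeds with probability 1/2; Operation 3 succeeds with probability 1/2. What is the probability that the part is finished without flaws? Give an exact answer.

1/8

Each stage is reached only if all earlier stages succeed, so
P = 1/2 × 1/2 × 1/2 = 1/8.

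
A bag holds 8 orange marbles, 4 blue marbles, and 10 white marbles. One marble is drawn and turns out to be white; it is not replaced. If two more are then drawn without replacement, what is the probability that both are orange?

2/15

With the first marble removed, 8 orange remain out of 21.
P = 8/21 × 7/20 = 56/420 = 2/15.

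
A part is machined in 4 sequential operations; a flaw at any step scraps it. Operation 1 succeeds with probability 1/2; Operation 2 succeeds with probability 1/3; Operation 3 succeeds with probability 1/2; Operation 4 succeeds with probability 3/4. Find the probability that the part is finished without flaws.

1/16

Multiplying along the chain,
P = 1/2 × 1/3 × 1/2 × 3/4 = 3/48 = 1/16.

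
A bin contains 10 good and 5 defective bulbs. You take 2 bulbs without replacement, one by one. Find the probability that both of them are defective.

2/21

P(all defective) = 5/15 × 4/14 = 20/210 = 2/21.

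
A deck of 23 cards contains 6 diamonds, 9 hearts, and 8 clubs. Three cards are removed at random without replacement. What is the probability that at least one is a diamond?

1091/1771

P(no diamonds) = 17/23 × 16/22 × 15/21 = 4080/10626 = 680/1771.
P(at least one) = 1 − 680/1771 = 1091/1771.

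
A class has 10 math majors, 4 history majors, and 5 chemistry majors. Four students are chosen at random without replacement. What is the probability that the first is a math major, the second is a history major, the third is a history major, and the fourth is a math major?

15/1292

Each draw changes the counts, so multiply the conditional probabilities along the sequence:
P = 10/19 × 4/18 × 3/17 × 9/16 = 1080/93024 = 15/1292.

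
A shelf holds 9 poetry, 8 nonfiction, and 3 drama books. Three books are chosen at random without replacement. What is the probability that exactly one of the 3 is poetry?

33/76

One ordering (poetry drawn first) has probability 9/20 × 11/19 × 10/18 = 990/6840 = 11/76.
There are C(3,1) = 3 such orderings, each equally likely, so P = 3 × 11/76 = 33/76.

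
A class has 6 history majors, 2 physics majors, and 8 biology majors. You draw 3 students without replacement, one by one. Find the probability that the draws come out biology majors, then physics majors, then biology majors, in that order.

Chain rule:
P = 8/16 × 2/15 × 7/14 = 112/3360 = 1/30.

1/30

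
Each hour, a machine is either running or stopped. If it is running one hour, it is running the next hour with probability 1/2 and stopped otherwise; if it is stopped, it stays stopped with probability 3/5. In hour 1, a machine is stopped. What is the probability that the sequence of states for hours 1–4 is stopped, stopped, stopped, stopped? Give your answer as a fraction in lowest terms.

Hour 1 is given. For each transition, use the conditional probability from the current state:
P(stopped | stopped) = 3/5; P(stopped | stopped) = 3/5; P(stopped | stopped) = 3/5.
P = 3/5 × 3/5 × 3/5 = 27/125.

27/125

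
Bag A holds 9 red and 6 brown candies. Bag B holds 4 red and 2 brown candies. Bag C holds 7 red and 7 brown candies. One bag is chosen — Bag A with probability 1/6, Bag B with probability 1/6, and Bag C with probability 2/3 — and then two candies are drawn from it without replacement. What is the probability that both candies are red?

From Bag A: P(both red) = (9/15)(8/14) = 12/35.
From Bag B: P(both red) = (4/6)(3/5) = 2/5.
From Bag C: P(both red) = (7/14)(6/13) = 3/13.
Total probability = (1/6)(12/35) + (1/6)(2/5) + (2/3)(3/13) = 379/1365.

379/1365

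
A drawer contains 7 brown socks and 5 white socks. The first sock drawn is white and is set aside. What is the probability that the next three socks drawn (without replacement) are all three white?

With the first sock removed, 4 white remain out of 11.
P = 4/11 × 3/10 × 2/9 = 24/990 = 4/165.

4/165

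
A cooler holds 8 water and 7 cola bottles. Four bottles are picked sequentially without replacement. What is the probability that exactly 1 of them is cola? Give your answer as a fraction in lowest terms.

One ordering (cola drawn first) has probability 7/15 × 8/14 × 7/13 × 6/12 = 2352/32760 = 14/195.
There are C(4,1) = 4 such orderings, each equally likely, so P = 4 × 14/195 = 56/195.

56/195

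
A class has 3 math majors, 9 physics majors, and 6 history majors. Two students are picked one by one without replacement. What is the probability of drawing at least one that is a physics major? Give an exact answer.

P(no physics majors) = 9/18 × 8/17 = 72/306 = 4/17.
P(at least one) = 1 − 4/17 = 13/17.

13/17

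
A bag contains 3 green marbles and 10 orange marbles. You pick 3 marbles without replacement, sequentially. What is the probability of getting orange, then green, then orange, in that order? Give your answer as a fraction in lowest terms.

Multiply the probability of each draw given the previous ones:
P = 10/13 × 3/12 × 9/11 = 270/1716 = 45/286.

45/286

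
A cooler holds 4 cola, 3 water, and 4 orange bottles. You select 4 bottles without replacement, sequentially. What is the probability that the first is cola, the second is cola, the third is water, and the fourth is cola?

Each draw changes the counts, so multiply the conditional probabilities along the sequence:
P = 4/11 × 3/10 × 3/9 × 2/8 = 72/7920 = 1/110.

1/110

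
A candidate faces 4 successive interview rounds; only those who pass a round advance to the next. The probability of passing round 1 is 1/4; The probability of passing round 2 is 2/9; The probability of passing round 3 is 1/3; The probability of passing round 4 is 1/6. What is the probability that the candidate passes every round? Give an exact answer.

The events are sequential, so multiply the conditional probabilities:
P = 1/4 × 2/9 × 1/3 × 1/6 = 2/648 = 1/324.

1/324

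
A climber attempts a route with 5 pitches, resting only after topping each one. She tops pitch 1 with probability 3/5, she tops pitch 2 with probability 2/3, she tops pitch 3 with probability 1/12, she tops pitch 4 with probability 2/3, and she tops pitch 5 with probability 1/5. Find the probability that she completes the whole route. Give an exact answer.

The events are sequential, so multiply the conditional probabilities:
P = 3/5 × 2/3 × 1/12 × 2/3 × 1/5 = 12/2700 = 1/225.

1/225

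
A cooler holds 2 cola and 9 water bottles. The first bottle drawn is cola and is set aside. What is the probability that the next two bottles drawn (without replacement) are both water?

4/5

After the first draw, 9 of the remaining 10 bottles are water.
P = 9/10 × 8/9 = 72/90 = 4/5.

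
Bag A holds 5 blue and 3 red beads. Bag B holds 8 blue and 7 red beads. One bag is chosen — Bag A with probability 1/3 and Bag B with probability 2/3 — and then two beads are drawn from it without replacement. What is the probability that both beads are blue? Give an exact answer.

From Bag A: P(both blue) = (5/8)(4/7) = 5/14.
From Bag B: P(both blue) = (8/15)(7/14) = 4/15.
Total probability = (1/3)(5/14) + (2/3)(4/15) = 187/630.

187/630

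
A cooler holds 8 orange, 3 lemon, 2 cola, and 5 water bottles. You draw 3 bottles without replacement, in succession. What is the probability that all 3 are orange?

7/102

P = 8/18 × 7/17 × 6/16 = 336/4896 = 7/102.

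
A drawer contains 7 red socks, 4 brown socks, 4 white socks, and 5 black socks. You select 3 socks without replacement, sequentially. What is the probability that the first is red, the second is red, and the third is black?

Multiply the probability of each draw given the previous ones:
P = 7/20 × 6/19 × 5/18 = 210/6840 = 7/228.

7/228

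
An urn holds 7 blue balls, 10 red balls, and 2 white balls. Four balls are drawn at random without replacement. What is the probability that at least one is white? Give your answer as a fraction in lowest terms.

P(no white) = 17/19 × 16/18 × 15/17 × 14/16 = 57120/93024 = 35/57.
P(at least one) = 1 − 35/57 = 22/57.

22/57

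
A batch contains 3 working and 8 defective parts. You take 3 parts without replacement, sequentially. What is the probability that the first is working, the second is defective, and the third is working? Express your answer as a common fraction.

Multiply the probability of each draw given the previous ones:
P = 3/11 × 8/10 × 2/9 = 48/990 = 8/165.

8/165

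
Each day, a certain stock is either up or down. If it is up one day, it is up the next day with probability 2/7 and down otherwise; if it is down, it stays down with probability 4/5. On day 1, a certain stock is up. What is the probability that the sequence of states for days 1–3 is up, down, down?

4/7

Day 1 is given. For each transition, use the conditional probability from the current state:
P(down | up) = 5/7; P(down | down) = 4/5.
P = 5/7 × 4/5 = 20/35 = 4/7.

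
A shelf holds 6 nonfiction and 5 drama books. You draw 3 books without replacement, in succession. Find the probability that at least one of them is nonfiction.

P(no nonfiction) = 5/11 × 4/10 × 3/9 = 60/990 = 2/33.
P(at least one) = 1 − 2/33 = 31/33.

31/33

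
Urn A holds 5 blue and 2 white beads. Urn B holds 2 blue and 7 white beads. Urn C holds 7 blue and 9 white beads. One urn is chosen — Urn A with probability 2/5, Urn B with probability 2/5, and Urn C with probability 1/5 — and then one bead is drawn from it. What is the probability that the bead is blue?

From Urn A: P(blue) = 5/7.
From Urn B: P(blue) = 2/9.
From Urn C: P(blue) = 7/16.
Total probability = (2/5)(5/7) + (2/5)(2/9) + (1/5)(7/16) = 2329/5040.

2329/5040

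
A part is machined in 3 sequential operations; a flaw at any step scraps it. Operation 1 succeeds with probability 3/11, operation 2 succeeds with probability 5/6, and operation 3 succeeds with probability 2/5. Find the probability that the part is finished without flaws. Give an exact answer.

Each stage is reached only if all earlier stages succeed, so
P = 3/11 × 5/6 × 2/5 = 30/330 = 1/11.

1/11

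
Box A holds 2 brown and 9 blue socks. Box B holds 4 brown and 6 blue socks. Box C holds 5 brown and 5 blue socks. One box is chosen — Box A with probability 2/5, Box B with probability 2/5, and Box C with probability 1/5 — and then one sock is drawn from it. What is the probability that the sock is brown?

From Box A: P(brown) = 2/11.
From Box B: P(brown) = 4/10.
From Box C: P(brown) = 5/10.
Total probability = (2/5)(2/11) + (2/5)(4/10) + (1/5)(5/10) = 183/550.

183/550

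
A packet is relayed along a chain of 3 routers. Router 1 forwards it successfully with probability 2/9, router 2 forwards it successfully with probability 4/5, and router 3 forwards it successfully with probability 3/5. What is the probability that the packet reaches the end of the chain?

The events are sequential, so multiply the conditional probabilities:
P = 2/9 × 4/5 × 3/5 = 24/225 = 8/75.

8/75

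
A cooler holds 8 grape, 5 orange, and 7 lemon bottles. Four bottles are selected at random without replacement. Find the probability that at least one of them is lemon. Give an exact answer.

826/969

P(no lemon) = 13/20 × 12/19 × 11/18 × 10/17 = 17160/116280 = 143/969.
P(at least one) = 1 − 143/969 = 826/969.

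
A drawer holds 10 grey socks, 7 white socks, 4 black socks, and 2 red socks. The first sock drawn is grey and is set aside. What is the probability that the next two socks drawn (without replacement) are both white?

1/11

After the first draw, 7 of the remaining 22 socks are white.
P = 7/22 × 6/21 = 42/462 = 1/11.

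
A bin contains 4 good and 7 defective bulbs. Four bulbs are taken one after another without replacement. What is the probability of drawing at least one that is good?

59/66

P(no good) = 7/11 × 6/10 × 5/9 × 4/8 = 840/7920 = 7/66.
P(at least one) = 1 − 7/66 = 59/66.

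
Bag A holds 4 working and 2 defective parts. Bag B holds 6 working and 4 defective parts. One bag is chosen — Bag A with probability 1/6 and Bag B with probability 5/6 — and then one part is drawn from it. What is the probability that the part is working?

From Bag A: P(working) = 4/6.
From Bag B: P(working) = 6/10.
Total probability = (1/6)(4/6) + (5/6)(6/10) = 11/18.

11/18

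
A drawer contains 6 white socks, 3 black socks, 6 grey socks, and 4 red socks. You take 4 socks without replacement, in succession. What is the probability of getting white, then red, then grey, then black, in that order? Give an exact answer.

3/646

Chain rule:
P = 6/19 × 4/18 × 6/17 × 3/16 = 432/93024 = 3/646.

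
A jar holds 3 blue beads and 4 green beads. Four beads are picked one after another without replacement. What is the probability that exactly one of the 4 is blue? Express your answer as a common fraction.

One ordering (blue drawn first) has probability 3/7 × 4/6 × 3/5 × 2/4 = 72/840 = 3/35.
There are C(4,1) = 4 such orderings, each equally likely, so P = 4 × 3/35 = 12/35.

12/35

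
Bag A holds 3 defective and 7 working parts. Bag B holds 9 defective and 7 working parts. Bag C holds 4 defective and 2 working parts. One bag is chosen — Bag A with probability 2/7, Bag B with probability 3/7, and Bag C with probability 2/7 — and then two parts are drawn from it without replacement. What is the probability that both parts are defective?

11/42

From Bag A: P(both defective) = (3/10)(2/9) = 1/15.
From Bag B: P(both defective) = (9/16)(8/15) = 3/10.
From Bag C: P(both defective) = (4/6)(3/5) = 2/5.
Total probability = (2/7)(1/15) + (3/7)(3/10) + (2/7)(2/5) = 11/42.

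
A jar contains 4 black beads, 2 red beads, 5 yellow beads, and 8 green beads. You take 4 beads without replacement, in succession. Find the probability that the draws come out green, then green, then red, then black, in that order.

14/2907

Multiply the probability of each draw given the previous ones:
P = 8/19 × 7/18 × 2/17 × 4/16 = 448/93024 = 14/2907.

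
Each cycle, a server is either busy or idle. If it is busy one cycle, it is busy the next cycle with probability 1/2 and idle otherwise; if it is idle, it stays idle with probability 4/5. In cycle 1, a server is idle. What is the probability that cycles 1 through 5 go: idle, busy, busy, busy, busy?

1/40

Cycle 1 is given. For each transition, use the conditional probability from the current state:
P(busy | idle) = 1/5; P(busy | busy) = 1/2; P(busy | busy) = 1/2; P(busy | busy) = 1/2.
P = 1/5 × 1/2 × 1/2 × 1/2 = 1/40.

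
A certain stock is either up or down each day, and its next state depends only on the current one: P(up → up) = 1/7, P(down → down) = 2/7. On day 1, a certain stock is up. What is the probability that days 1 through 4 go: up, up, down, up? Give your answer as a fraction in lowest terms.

30/343

Day 1 is given. For each transition, use the conditional probability from the current state:
P(up | up) = 1/7; P(down | up) = 6/7; P(up | down) = 5/7.
P = 1/7 × 6/7 × 5/7 = 30/343.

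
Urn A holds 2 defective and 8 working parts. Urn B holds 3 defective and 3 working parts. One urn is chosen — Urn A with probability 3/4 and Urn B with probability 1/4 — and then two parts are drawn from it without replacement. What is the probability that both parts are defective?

From Urn A: P(both defective) = (2/10)(1/9) = 1/45.
From Urn B: P(both defective) = (3/6)(2/5) = 1/5.
Total probability = (3/4)(1/45) + (1/4)(1/5) = 1/15.

1/15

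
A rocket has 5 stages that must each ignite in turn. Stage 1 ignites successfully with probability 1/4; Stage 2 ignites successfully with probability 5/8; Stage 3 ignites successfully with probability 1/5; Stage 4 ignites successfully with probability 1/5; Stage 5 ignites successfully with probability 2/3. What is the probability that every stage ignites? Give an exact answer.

Multiplying along the chain,
P = 1/4 × 5/8 × 1/5 × 1/5 × 2/3 = 10/2400 = 1/240.

1/240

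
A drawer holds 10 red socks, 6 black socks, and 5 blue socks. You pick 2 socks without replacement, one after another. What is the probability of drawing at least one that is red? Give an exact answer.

31/42

P(no red) = 11/21 × 10/20 = 110/420 = 11/42.
P(at least one) = 1 − 11/42 = 31/42.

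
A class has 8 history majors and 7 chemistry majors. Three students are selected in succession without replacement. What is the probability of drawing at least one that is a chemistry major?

57/65

P(no chemistry majors) = 8/15 × 7/14 × 6/13 = 336/2730 = 8/65.
P(at least one) = 1 − 8/65 = 57/65.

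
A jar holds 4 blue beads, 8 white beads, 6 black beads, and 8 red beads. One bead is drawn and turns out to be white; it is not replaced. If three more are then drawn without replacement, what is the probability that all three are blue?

1/575

With the first bead removed, 4 blue remain out of 25.
P = 4/25 × 3/24 × 2/23 = 24/13800 = 1/575.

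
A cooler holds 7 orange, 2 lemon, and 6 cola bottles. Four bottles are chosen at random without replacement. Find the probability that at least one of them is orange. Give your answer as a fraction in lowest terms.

P(no orange) = 8/15 × 7/14 × 6/13 × 5/12 = 1680/32760 = 2/39.
P(at least one) = 1 − 2/39 = 37/39.

37/39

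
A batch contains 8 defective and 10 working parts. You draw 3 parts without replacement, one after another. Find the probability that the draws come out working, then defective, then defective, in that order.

35/306

Chain rule:
P = 10/18 × 8/17 × 7/16 = 560/4896 = 35/306.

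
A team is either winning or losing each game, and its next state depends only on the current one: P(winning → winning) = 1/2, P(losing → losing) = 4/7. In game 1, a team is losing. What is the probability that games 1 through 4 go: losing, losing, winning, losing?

6/49

Game 1 is given. For each transition, use the conditional probability from the current state:
P(losing | losing) = 4/7; P(winning | losing) = 3/7; P(losing | winning) = 1/2.
P = 4/7 × 3/7 × 1/2 = 12/98 = 6/49.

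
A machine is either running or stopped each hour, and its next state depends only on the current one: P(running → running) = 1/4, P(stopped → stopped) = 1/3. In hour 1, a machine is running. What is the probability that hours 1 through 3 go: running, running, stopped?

3/16

Hour 1 is given. For each transition, use the conditional probability from the current state:
P(running | running) = 1/4; P(stopped | running) = 3/4.
P = 1/4 × 3/4 = 3/16.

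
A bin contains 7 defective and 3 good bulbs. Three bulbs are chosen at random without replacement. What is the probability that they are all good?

1/120

P = 3/10 × 2/9 × 1/8 = 6/720 = 1/120.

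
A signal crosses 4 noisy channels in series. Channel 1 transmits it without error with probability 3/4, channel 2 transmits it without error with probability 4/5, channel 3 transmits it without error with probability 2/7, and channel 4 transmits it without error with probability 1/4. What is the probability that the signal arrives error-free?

3/70

The events are sequential, so multiply the conditional probabilities:
P = 3/4 × 4/5 × 2/7 × 1/4 = 24/560 = 3/70.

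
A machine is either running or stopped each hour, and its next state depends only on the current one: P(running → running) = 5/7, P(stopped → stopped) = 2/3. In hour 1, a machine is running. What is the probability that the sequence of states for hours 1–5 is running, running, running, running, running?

Hour 1 is given. For each transition, use the conditional probability from the current state:
P(running | running) = 5/7; P(running | running) = 5/7; P(running | running) = 5/7; P(running | running) = 5/7.
P = 5/7 × 5/7 × 5/7 × 5/7 = 625/2401.

625/2401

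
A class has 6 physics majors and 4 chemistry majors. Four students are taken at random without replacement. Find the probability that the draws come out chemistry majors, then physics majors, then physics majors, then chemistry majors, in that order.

Each draw changes the counts, so multiply the conditional probabilities along the sequence:
P = 4/10 × 6/9 × 5/8 × 3/7 = 360/5040 = 1/14.

1/14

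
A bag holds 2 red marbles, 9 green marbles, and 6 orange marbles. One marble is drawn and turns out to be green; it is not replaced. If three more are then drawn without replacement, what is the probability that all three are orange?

1/28

After the first draw, 6 of the remaining 16 marbles are orange.
P = 6/16 × 5/15 × 4/14 = 120/3360 = 1/28.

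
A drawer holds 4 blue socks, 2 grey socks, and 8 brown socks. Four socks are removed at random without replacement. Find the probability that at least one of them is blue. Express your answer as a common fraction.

113/143

P(no blue) = 10/14 × 9/13 × 8/12 × 7/11 = 5040/24024 = 30/143.
P(at least one) = 1 − 30/143 = 113/143.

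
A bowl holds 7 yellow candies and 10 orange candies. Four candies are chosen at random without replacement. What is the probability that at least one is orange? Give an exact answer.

P(no orange) = 7/17 × 6/16 × 5/15 × 4/14 = 840/57120 = 1/68.
P(at least one) = 1 − 1/68 = 67/68.

67/68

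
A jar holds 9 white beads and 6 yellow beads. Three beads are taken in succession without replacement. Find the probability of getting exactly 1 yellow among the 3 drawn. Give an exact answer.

One ordering (yellow drawn first) has probability 6/15 × 9/14 × 8/13 = 432/2730 = 72/455.
There are C(3,1) = 3 such orderings, each equally likely, so P = 3 × 72/455 = 216/455.

216/455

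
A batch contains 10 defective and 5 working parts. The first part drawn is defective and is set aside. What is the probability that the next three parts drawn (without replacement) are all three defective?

3/13

After the first draw, 9 of the remaining 14 parts are defective.
P = 9/14 × 8/13 × 7/12 = 504/2184 = 3/13.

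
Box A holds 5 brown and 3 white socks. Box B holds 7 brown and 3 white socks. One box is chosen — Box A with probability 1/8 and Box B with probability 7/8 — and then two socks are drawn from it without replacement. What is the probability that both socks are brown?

From Box A: P(both brown) = (5/8)(4/7) = 5/14.
From Box B: P(both brown) = (7/10)(6/9) = 7/15.
Total probability = (1/8)(5/14) + (7/8)(7/15) = 761/1680.

761/1680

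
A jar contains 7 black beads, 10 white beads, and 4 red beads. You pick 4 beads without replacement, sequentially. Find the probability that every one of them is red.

1/5985

P(all red) = 4/21 × 3/20 × 2/19 × 1/18 = 24/143640 = 1/5985.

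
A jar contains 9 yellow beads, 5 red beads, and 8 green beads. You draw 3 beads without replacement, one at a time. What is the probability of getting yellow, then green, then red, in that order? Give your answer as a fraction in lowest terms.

Each draw changes the counts, so multiply the conditional probabilities along the sequence:
P = 9/22 × 8/21 × 5/20 = 360/9240 = 3/77.

3/77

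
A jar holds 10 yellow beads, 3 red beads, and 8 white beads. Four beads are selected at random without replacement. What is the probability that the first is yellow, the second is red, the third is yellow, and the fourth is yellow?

Each draw changes the counts, so multiply the conditional probabilities along the sequence:
P = 10/21 × 3/20 × 9/19 × 8/18 = 2160/143640 = 2/133.

2/133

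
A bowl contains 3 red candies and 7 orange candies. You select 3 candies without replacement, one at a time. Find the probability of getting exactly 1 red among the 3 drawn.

21/40

One ordering (red drawn first) has probability 3/10 × 7/9 × 6/8 = 126/720 = 7/40.
There are C(3,1) = 3 such orderings, each equally likely, so P = 3 × 7/40 = 21/40.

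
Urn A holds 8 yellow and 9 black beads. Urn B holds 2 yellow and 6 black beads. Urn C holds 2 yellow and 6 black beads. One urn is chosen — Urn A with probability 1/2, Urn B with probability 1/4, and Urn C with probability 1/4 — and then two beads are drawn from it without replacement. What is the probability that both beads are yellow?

From Urn A: P(both yellow) = (8/17)(7/16) = 7/34.
From Urn B: P(both yellow) = (2/8)(1/7) = 1/28.
From Urn C: P(both yellow) = (2/8)(1/7) = 1/28.
Total probability = (1/2)(7/34) + (1/4)(1/28) + (1/4)(1/28) = 115/952.

115/952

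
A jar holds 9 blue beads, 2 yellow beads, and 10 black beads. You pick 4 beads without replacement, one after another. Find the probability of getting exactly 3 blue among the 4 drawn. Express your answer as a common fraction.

One ordering (blue drawn first) has probability 9/21 × 8/20 × 7/19 × 12/18 = 6048/143640 = 4/95.
There are C(4,3) = 4 such orderings, each equally likely, so P = 4 × 4/95 = 16/95.

16/95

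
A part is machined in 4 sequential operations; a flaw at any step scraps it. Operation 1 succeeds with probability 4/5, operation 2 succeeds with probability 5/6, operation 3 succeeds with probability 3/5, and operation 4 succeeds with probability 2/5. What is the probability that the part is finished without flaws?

The events are sequential, so multiply the conditional probabilities:
P = 4/5 × 5/6 × 3/5 × 2/5 = 120/750 = 4/25.

4/25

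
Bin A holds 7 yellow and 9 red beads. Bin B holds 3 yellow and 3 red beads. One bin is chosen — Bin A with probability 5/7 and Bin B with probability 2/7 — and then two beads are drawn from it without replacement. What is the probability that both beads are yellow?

51/280

From Bin A: P(both yellow) = (7/16)(6/15) = 7/40.
From Bin B: P(both yellow) = (3/6)(2/5) = 1/5.
Total probability = (5/7)(7/40) + (2/7)(1/5) = 51/280.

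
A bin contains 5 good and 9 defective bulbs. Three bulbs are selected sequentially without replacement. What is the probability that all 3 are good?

5/182

P = 5/14 × 4/13 × 3/12 = 60/2184 = 5/182.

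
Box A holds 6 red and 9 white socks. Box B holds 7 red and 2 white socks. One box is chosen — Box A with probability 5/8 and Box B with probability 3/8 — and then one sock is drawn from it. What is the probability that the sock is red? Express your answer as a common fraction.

From Box A: P(red) = 6/15.
From Box B: P(red) = 7/9.
Total probability = (5/8)(6/15) + (3/8)(7/9) = 13/24.

13/24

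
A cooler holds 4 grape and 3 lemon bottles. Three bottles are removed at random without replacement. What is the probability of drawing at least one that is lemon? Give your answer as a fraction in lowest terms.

31/35

P(no lemon) = 4/7 × 3/6 × 2/5 = 24/210 = 4/35.
P(at least one) = 1 − 4/35 = 31/35.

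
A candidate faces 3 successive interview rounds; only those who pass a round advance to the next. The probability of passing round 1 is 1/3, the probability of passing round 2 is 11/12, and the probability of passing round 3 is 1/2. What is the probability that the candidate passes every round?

Each stage is reached only if all earlier stages succeed, so
P = 1/3 × 11/12 × 1/2 = 11/72.

11/72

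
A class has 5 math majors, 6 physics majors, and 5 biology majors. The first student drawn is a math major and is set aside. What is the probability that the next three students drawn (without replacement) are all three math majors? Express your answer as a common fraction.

4/455

With the first student removed, 4 math majors remain out of 15.
P = 4/15 × 3/14 × 2/13 = 24/2730 = 4/455.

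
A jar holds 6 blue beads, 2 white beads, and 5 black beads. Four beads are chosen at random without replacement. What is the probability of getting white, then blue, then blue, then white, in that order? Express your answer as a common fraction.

Multiply the probability of each draw given the previous ones:
P = 2/13 × 6/12 × 5/11 × 1/10 = 60/17160 = 1/286.

1/286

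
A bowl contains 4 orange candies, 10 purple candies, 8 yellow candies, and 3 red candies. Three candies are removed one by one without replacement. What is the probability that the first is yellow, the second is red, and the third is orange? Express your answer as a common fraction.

Multiply the probability of each draw given the previous ones:
P = 8/25 × 3/24 × 4/23 = 96/13800 = 4/575.

4/575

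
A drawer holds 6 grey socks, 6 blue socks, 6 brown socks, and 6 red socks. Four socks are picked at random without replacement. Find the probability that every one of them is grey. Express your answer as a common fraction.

P(every draw is grey) = 6/24 × 5/23 × 4/22 × 3/21 = 360/255024 = 5/3542.

5/3542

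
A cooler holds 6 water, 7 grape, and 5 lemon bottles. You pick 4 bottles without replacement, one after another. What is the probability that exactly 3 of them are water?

One ordering (water drawn first) has probability 6/18 × 5/17 × 4/16 × 12/15 = 1440/73440 = 1/51.
There are C(4,3) = 4 such orderings, each equally likely, so P = 4 × 1/51 = 4/51.

4/51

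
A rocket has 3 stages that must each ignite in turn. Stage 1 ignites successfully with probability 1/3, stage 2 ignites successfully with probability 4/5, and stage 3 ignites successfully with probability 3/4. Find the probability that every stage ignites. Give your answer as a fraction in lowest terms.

1/5

The events are sequential, so multiply the conditional probabilities:
P = 1/3 × 4/5 × 3/4 = 12/60 = 1/5.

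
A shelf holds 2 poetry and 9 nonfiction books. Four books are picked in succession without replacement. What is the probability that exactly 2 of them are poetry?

One ordering (poetry drawn first) has probability 2/11 × 1/10 × 9/9 × 8/8 = 144/7920 = 1/55.
There are C(4,2) = 6 such orderings, each equally likely, so P = 6 × 1/55 = 6/55.

6/55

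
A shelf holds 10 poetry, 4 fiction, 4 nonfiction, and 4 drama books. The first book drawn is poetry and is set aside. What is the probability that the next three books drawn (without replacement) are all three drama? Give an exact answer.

2/665

With the first book removed, 4 drama remain out of 21.
P = 4/21 × 3/20 × 2/19 = 24/7980 = 2/665.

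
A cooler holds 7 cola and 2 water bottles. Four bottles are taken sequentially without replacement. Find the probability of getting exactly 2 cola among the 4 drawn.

One ordering (cola drawn first) has probability 7/9 × 6/8 × 2/7 × 1/6 = 84/3024 = 1/36.
There are C(4,2) = 6 such orderings, each equally likely, so P = 6 × 1/36 = 1/6.

1/6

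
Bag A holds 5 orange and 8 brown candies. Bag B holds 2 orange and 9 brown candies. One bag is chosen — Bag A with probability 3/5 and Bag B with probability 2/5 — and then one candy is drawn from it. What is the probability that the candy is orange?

From Bag A: P(orange) = 5/13.
From Bag B: P(orange) = 2/11.
Total probability = (3/5)(5/13) + (2/5)(2/11) = 217/715.

217/715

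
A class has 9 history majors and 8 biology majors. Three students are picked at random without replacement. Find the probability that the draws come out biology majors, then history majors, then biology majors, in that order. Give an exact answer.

Each draw changes the counts, so multiply the conditional probabilities along the sequence:
P = 8/17 × 9/16 × 7/15 = 504/4080 = 21/170.

21/170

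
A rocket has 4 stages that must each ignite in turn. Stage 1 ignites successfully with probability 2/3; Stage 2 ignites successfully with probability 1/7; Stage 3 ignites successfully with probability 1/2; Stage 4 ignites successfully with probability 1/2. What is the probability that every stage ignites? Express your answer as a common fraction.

Multiplying along the chain,
P = 2/3 × 1/7 × 1/2 × 1/2 = 2/84 = 1/42.

1/42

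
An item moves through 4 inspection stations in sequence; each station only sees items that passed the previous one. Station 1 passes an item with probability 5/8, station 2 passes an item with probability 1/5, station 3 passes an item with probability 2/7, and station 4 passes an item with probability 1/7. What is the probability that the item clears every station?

1/196

Multiplying along the chain,
P = 5/8 × 1/5 × 2/7 × 1/7 = 10/1960 = 1/196.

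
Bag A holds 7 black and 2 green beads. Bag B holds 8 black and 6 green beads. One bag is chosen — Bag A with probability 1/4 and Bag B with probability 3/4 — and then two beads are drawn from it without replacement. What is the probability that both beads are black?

235/624

From Bag A: P(both black) = (7/9)(6/8) = 7/12.
From Bag B: P(both black) = (8/14)(7/13) = 4/13.
Total probability = (1/4)(7/12) + (3/4)(4/13) = 235/624.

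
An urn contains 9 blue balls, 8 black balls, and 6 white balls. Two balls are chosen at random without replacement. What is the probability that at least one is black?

P(no black) = 15/23 × 14/22 = 210/506 = 105/253.
P(at least one) = 1 − 105/253 = 148/253.

148/253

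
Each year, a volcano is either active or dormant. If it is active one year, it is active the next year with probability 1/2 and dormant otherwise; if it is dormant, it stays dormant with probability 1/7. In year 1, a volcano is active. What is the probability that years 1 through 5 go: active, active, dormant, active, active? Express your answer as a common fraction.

Year 1 is given. For each transition, use the conditional probability from the current state:
P(active | active) = 1/2; P(dormant | active) = 1/2; P(active | dormant) = 6/7; P(active | active) = 1/2.
P = 1/2 × 1/2 × 6/7 × 1/2 = 6/56 = 3/28.

3/28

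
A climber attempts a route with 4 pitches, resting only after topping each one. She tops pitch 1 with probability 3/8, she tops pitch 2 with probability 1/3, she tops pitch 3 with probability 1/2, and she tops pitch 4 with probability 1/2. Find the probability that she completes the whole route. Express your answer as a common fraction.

Multiplying along the chain,
P = 3/8 × 1/3 × 1/2 × 1/2 = 3/96 = 1/32.

1/32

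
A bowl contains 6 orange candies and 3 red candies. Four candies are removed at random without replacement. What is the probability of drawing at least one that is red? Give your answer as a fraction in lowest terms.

37/42

P(no red) = 6/9 × 5/8 × 4/7 × 3/6 = 360/3024 = 5/42.
P(at least one) = 1 − 5/42 = 37/42.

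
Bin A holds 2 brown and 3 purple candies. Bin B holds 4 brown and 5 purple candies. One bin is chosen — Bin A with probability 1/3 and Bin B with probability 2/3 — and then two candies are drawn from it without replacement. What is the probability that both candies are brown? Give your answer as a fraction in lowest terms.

13/90

From Bin A: P(both brown) = (2/5)(1/4) = 1/10.
From Bin B: P(both brown) = (4/9)(3/8) = 1/6.
Total probability = (1/3)(1/10) + (2/3)(1/6) = 13/90.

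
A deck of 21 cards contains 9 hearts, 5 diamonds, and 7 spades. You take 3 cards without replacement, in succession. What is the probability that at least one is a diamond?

11/19

P(no diamonds) = 16/21 × 15/20 × 14/19 = 3360/7980 = 8/19.
P(at least one) = 1 − 8/19 = 11/19.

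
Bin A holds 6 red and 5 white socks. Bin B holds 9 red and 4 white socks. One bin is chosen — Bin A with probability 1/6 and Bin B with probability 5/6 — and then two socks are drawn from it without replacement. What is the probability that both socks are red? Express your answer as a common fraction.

From Bin A: P(both red) = (6/11)(5/10) = 3/11.
From Bin B: P(both red) = (9/13)(8/12) = 6/13.
Total probability = (1/6)(3/11) + (5/6)(6/13) = 123/286.

123/286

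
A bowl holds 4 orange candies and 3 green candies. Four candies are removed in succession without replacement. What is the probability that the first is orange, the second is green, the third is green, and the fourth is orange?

3/35

Multiply the probability of each draw given the previous ones:
P = 4/7 × 3/6 × 2/5 × 3/4 = 72/840 = 3/35.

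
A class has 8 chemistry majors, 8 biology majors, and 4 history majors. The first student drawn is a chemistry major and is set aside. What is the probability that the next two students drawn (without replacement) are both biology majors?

After the first draw, 8 of the remaining 19 students are biology majors.
P = 8/19 × 7/18 = 56/342 = 28/171.

28/171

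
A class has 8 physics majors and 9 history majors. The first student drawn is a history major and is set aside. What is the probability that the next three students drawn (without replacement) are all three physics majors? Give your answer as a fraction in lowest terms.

After the first draw, 8 of the remaining 16 students are physics majors.
P = 8/16 × 7/15 × 6/14 = 336/3360 = 1/10.

1/10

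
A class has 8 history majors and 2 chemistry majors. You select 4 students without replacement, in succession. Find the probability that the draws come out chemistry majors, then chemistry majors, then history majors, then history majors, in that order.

1/45

Each draw changes the counts, so multiply the conditional probabilities along the sequence:
P = 2/10 × 1/9 × 8/8 × 7/7 = 112/5040 = 1/45.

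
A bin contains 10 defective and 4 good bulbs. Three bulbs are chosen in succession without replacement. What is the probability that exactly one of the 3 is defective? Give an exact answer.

One ordering (defective drawn first) has probability 10/14 × 4/13 × 3/12 = 120/2184 = 5/91.
There are C(3,1) = 3 such orderings, each equally likely, so P = 3 × 5/91 = 15/91.

15/91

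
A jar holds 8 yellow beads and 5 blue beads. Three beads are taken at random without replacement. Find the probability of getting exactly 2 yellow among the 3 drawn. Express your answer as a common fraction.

70/143

One ordering (yellow drawn first) has probability 8/13 × 7/12 × 5/11 = 280/1716 = 70/429.
There are C(3,2) = 3 such orderings, each equally likely, so P = 3 × 70/429 = 70/143.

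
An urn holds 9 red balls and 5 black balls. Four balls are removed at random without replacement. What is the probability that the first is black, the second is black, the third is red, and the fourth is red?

Multiply the probability of each draw given the previous ones:
P = 5/14 × 4/13 × 9/12 × 8/11 = 1440/24024 = 60/1001.

60/1001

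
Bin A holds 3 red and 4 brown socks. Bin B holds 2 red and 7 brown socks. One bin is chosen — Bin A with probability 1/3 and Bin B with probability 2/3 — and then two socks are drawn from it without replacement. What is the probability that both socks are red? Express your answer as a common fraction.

25/378

From Bin A: P(both red) = (3/7)(2/6) = 1/7.
From Bin B: P(both red) = (2/9)(1/8) = 1/36.
Total probability = (1/3)(1/7) + (2/3)(1/36) = 25/378.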